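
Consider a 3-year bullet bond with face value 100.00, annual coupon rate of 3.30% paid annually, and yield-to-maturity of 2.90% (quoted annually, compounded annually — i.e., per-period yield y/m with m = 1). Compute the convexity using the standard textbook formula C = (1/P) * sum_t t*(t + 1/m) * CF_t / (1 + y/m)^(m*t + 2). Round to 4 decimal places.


Answer: Convexity = 10.8590

Derivation:
Coupon per period c = face * coupon_rate / m = 3.300000
Periods per year m = 1; per-period yield y/m = 0.029000
Number of cashflows N = 3
Cashflows (t years, CF_t, discount factor 1/(1+y/m)^(m*t), PV):
  t = 1.0000: CF_t = 3.300000, DF = 0.971817, PV = 3.206997
  t = 2.0000: CF_t = 3.300000, DF = 0.944429, PV = 3.116615
  t = 3.0000: CF_t = 103.300000, DF = 0.917812, PV = 94.810011
Price P = sum_t PV_t = 101.133623
Convexity numerator sum_t t*(t + 1/m) * CF_t / (1+y/m)^(m*t + 2):
  t = 1.0000: term = 6.057561
  t = 2.0000: term = 17.660528
  t = 3.0000: term = 1074.495729
Convexity = (1/P) * sum = 1098.213819 / 101.133623 = 10.859038


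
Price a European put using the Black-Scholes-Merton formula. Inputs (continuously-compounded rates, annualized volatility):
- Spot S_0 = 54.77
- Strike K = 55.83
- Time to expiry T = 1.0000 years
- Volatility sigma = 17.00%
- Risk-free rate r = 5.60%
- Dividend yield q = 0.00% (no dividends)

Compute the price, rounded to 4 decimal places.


Answer: Price = 2.7376

Derivation:
d1 = (ln(S/K) + (r - q + 0.5*sigma^2) * T) / (sigma * sqrt(T)) = 0.30165435
d2 = d1 - sigma * sqrt(T) = 0.13165435
exp(-rT) = 0.94553914; exp(-qT) = 1.00000000
P = K * exp(-rT) * N(-d2) - S_0 * exp(-qT) * N(-d1)
N(-d1) = 0.38145779; N(-d2) = 0.44762885
P = 55.8300 * 0.94553914 * 0.44762885 - 54.7700 * 1.00000000 * 0.38145779 = 2.7376


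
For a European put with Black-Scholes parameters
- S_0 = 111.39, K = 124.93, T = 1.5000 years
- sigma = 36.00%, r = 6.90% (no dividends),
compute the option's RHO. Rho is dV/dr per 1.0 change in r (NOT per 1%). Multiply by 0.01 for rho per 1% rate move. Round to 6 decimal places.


d1 = 0.1950156188; d2 = -0.2458925349
phi(d1) = 0.3914278472; exp(-qT) = 1.0000000000; exp(-rT) = 0.9016760227
N(-d2) = 0.5971172886
Rho = -K*T*exp(-rT)*N(-d2) = -124.9300 * 1.5000 * 0.9016760227 * 0.5971172886 = -100.894656

Answer: Rho = -100.894656


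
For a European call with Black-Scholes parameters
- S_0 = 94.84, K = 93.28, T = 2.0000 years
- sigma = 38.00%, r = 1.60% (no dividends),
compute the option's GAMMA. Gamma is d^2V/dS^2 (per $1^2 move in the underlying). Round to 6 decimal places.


Answer: Gamma = 0.007339

Derivation:
d1 = 0.3591089027; d2 = -0.1782922510
phi(d1) = 0.3740304248; exp(-qT) = 1.0000000000; exp(-rT) = 0.9685065821
Gamma = exp(-qT) * phi(d1) / (S * sigma * sqrt(T)) = 1.0000000000 * 0.3740304248 / (94.8400 * 0.3800 * 1.4142135624) = 0.007339


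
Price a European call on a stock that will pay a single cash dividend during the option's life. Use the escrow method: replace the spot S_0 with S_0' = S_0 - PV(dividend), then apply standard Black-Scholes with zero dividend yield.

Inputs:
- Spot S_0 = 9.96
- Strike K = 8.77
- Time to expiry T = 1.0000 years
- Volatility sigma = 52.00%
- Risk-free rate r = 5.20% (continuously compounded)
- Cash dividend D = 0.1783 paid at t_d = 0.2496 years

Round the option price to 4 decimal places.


PV(D) = D * exp(-r * t_d) = 0.1783 * 0.98710467 = 0.17600076
S_0' = S_0 - PV(D) = 9.9600 - 0.17600076 = 9.78399924
d1 = (ln(S_0'/K) + (r + sigma^2/2)*T) / (sigma*sqrt(T)) = 0.57040676
d2 = d1 - sigma*sqrt(T) = 0.05040676
exp(-rT) = 0.94932887
N(d1) = 0.71579908; N(d2) = 0.52010087
C = S_0' * N(d1) - K * exp(-rT) * N(d2) = 9.78399924 * 0.71579908 - 8.7700 * 0.94932887 * 0.52010087 = 2.6732

Answer: Price = 2.6732


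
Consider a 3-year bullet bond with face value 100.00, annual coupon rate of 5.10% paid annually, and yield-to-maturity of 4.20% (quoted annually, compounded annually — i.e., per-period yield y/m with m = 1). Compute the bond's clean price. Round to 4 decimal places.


Answer: Price = 102.4881

Derivation:
Coupon per period c = face * coupon_rate / m = 5.100000
Periods per year m = 1; per-period yield y/m = 0.042000
Number of cashflows N = 3
Cashflows (t years, CF_t, discount factor 1/(1+y/m)^(m*t), PV):
  t = 1.0000: CF_t = 5.100000, DF = 0.959693, PV = 4.894434
  t = 2.0000: CF_t = 5.100000, DF = 0.921010, PV = 4.697153
  t = 3.0000: CF_t = 105.100000, DF = 0.883887, PV = 92.896544
Price P = sum_t PV_t = 102.488131


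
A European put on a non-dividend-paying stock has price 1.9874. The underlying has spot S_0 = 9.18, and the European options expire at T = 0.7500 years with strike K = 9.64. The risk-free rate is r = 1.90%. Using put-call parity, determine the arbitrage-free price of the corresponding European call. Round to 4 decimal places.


Answer: Call price = 1.6638

Derivation:
Put-call parity: C - P = S_0 * exp(-qT) - K * exp(-rT).
S_0 * exp(-qT) = 9.1800 * 1.00000000 = 9.18000000
K * exp(-rT) = 9.6400 * 0.98585105 = 9.50360413
C = P + S*exp(-qT) - K*exp(-rT)
C = 1.9874 + 9.18000000 - 9.50360413 = 1.6638


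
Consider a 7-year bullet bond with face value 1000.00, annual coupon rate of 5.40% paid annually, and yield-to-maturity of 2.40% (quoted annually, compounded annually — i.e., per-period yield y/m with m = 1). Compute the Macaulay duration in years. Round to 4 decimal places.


Answer: Macaulay duration = 6.1058 years

Derivation:
Coupon per period c = face * coupon_rate / m = 54.000000
Periods per year m = 1; per-period yield y/m = 0.024000
Number of cashflows N = 7
Cashflows (t years, CF_t, discount factor 1/(1+y/m)^(m*t), PV):
  t = 1.0000: CF_t = 54.000000, DF = 0.976562, PV = 52.734375
  t = 2.0000: CF_t = 54.000000, DF = 0.953674, PV = 51.498413
  t = 3.0000: CF_t = 54.000000, DF = 0.931323, PV = 50.291419
  t = 4.0000: CF_t = 54.000000, DF = 0.909495, PV = 49.112714
  t = 5.0000: CF_t = 54.000000, DF = 0.888178, PV = 47.961635
  t = 6.0000: CF_t = 54.000000, DF = 0.867362, PV = 46.837534
  t = 7.0000: CF_t = 1054.000000, DF = 0.847033, PV = 892.772726
Price P = sum_t PV_t = 1191.208816
Macaulay numerator sum_t t * PV_t:
  t * PV_t at t = 1.0000: 52.734375
  t * PV_t at t = 2.0000: 102.996826
  t * PV_t at t = 3.0000: 150.874257
  t * PV_t at t = 4.0000: 196.450856
  t * PV_t at t = 5.0000: 239.808173
  t * PV_t at t = 6.0000: 281.025203
  t * PV_t at t = 7.0000: 6249.409085
Macaulay duration D = (sum_t t * PV_t) / P = 7273.298775 / 1191.208816 = 6.105813


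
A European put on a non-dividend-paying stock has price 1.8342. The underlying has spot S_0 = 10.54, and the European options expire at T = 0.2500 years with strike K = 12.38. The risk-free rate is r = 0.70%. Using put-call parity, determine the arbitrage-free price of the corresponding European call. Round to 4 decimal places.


Answer: Call price = 0.0158

Derivation:
Put-call parity: C - P = S_0 * exp(-qT) - K * exp(-rT).
S_0 * exp(-qT) = 10.5400 * 1.00000000 = 10.54000000
K * exp(-rT) = 12.3800 * 0.99825153 = 12.35835395
C = P + S*exp(-qT) - K*exp(-rT)
C = 1.8342 + 10.54000000 - 12.35835395 = 0.0158


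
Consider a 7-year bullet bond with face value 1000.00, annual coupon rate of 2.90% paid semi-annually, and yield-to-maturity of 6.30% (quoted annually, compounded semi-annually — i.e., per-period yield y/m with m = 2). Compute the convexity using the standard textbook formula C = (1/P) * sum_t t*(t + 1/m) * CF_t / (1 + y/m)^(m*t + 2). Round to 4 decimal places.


Coupon per period c = face * coupon_rate / m = 14.500000
Periods per year m = 2; per-period yield y/m = 0.031500
Number of cashflows N = 14
Cashflows (t years, CF_t, discount factor 1/(1+y/m)^(m*t), PV):
  t = 0.5000: CF_t = 14.500000, DF = 0.969462, PV = 14.057198
  t = 1.0000: CF_t = 14.500000, DF = 0.939856, PV = 13.627919
  t = 1.5000: CF_t = 14.500000, DF = 0.911155, PV = 13.211749
  t = 2.0000: CF_t = 14.500000, DF = 0.883330, PV = 12.808288
  t = 2.5000: CF_t = 14.500000, DF = 0.856355, PV = 12.417148
  t = 3.0000: CF_t = 14.500000, DF = 0.830204, PV = 12.037952
  t = 3.5000: CF_t = 14.500000, DF = 0.804851, PV = 11.670336
  t = 4.0000: CF_t = 14.500000, DF = 0.780272, PV = 11.313947
  t = 4.5000: CF_t = 14.500000, DF = 0.756444, PV = 10.968441
  t = 5.0000: CF_t = 14.500000, DF = 0.733344, PV = 10.633486
  t = 5.5000: CF_t = 14.500000, DF = 0.710949, PV = 10.308760
  t = 6.0000: CF_t = 14.500000, DF = 0.689238, PV = 9.993951
  t = 6.5000: CF_t = 14.500000, DF = 0.668190, PV = 9.688755
  t = 7.0000: CF_t = 1014.500000, DF = 0.647785, PV = 657.177671
Price P = sum_t PV_t = 809.915602
Convexity numerator sum_t t*(t + 1/m) * CF_t / (1+y/m)^(m*t + 2):
  t = 0.5000: term = 6.605874
  t = 1.0000: term = 19.212431
  t = 1.5000: term = 37.251443
  t = 2.0000: term = 60.189760
  t = 2.5000: term = 87.527523
  t = 3.0000: term = 118.796445
  t = 3.5000: term = 153.558177
  t = 4.0000: term = 191.402755
  t = 4.5000: term = 231.947110
  t = 5.0000: term = 274.833652
  t = 5.5000: term = 319.728921
  t = 6.0000: term = 366.322300
  t = 6.5000: term = 414.324786
  t = 7.0000: term = 32426.766018
Convexity = (1/P) * sum = 34708.467193 / 809.915602 = 42.854425

Answer: Convexity = 42.8544


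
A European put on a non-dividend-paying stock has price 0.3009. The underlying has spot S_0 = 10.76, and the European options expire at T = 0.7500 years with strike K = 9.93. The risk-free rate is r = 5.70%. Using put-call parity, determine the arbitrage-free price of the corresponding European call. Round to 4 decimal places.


Put-call parity: C - P = S_0 * exp(-qT) - K * exp(-rT).
S_0 * exp(-qT) = 10.7600 * 1.00000000 = 10.76000000
K * exp(-rT) = 9.9300 * 0.95815090 = 9.51443842
C = P + S*exp(-qT) - K*exp(-rT)
C = 0.3009 + 10.76000000 - 9.51443842 = 1.5465

Answer: Call price = 1.5465


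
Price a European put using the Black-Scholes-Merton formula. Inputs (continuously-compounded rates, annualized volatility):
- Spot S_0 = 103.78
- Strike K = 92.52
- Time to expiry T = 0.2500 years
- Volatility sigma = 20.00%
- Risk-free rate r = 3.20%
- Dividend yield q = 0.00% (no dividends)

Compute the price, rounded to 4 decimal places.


Answer: Price = 0.5159

Derivation:
d1 = (ln(S/K) + (r - q + 0.5*sigma^2) * T) / (sigma * sqrt(T)) = 1.27848437
d2 = d1 - sigma * sqrt(T) = 1.17848437
exp(-rT) = 0.99203191; exp(-qT) = 1.00000000
P = K * exp(-rT) * N(-d2) - S_0 * exp(-qT) * N(-d1)
N(-d1) = 0.10053935; N(-d2) = 0.11930178
P = 92.5200 * 0.99203191 * 0.11930178 - 103.7800 * 1.00000000 * 0.10053935 = 0.5159


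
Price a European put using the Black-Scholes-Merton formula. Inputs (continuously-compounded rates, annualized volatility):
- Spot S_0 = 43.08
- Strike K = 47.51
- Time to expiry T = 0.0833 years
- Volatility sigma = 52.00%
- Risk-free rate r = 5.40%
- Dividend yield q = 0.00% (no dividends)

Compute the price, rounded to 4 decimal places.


Answer: Price = 5.3170

Derivation:
d1 = (ln(S/K) + (r - q + 0.5*sigma^2) * T) / (sigma * sqrt(T)) = -0.54717771
d2 = d1 - sigma * sqrt(T) = -0.69725876
exp(-rT) = 0.99551190; exp(-qT) = 1.00000000
P = K * exp(-rT) * N(-d2) - S_0 * exp(-qT) * N(-d1)
N(-d1) = 0.70787168; N(-d2) = 0.75717956
P = 47.5100 * 0.99551190 * 0.75717956 - 43.0800 * 1.00000000 * 0.70787168 = 5.3170


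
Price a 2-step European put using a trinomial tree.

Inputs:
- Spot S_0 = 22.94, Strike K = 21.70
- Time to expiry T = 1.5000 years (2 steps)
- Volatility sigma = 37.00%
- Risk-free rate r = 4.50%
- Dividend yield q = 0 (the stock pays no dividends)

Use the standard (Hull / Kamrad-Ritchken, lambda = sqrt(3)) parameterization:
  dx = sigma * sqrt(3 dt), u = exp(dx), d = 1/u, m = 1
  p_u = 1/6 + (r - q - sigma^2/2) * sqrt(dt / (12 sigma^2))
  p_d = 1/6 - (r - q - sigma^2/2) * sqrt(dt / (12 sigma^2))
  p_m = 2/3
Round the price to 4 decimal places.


Answer: Price = V(0,0) = 2.3807

Derivation:
dt = T/N = 0.750000; dx = sigma*sqrt(3*dt) = 0.555000
u = exp(dx) = 1.741941; d = 1/u = 0.574072
p_u = 0.150822, p_m = 0.666667, p_d = 0.182511
Discount per step: exp(-r*dt) = 0.966813
Stock lattice S(k, j) with j the centered position index:
  k=0: S(0,+0) = 22.9400
  k=1: S(1,-1) = 13.1692; S(1,+0) = 22.9400; S(1,+1) = 39.9601
  k=2: S(2,-2) = 7.5601; S(2,-1) = 13.1692; S(2,+0) = 22.9400; S(2,+1) = 39.9601; S(2,+2) = 69.6082
Terminal payoffs V(N, j) = max(K - S_T, 0):
  V(2,-2) = 14.139917; V(2,-1) = 8.530782; V(2,+0) = 0.000000; V(2,+1) = 0.000000; V(2,+2) = 0.000000
Backward induction: V(k, j) = exp(-r*dt) * [p_u * V(k+1, j+1) + p_m * V(k+1, j) + p_d * V(k+1, j-1)]
  V(1,-1) = exp(-r*dt) * [p_u*0.000000 + p_m*8.530782 + p_d*14.139917] = 7.993498
  V(1,+0) = exp(-r*dt) * [p_u*0.000000 + p_m*0.000000 + p_d*8.530782] = 1.505293
  V(1,+1) = exp(-r*dt) * [p_u*0.000000 + p_m*0.000000 + p_d*0.000000] = 0.000000
  V(0,+0) = exp(-r*dt) * [p_u*0.000000 + p_m*1.505293 + p_d*7.993498] = 2.380712


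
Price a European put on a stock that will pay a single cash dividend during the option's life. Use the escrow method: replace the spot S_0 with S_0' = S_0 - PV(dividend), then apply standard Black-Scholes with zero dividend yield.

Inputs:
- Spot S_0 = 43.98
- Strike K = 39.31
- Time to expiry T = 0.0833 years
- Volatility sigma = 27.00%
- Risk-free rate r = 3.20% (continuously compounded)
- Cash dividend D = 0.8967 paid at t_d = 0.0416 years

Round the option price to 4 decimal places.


Answer: Price = 0.1757

Derivation:
PV(D) = D * exp(-r * t_d) = 0.8967 * 0.99866969 = 0.89550711
S_0' = S_0 - PV(D) = 43.9800 - 0.89550711 = 43.08449289
d1 = (ln(S_0'/K) + (r + sigma^2/2)*T) / (sigma*sqrt(T)) = 1.24971401
d2 = d1 - sigma*sqrt(T) = 1.17178732
exp(-rT) = 0.99733795
N(-d1) = 0.10570202; N(-d2) = 0.12064123
P = K * exp(-rT) * N(-d2) - S_0' * N(-d1) = 39.3100 * 0.99733795 * 0.12064123 - 43.08449289 * 0.10570202 = 0.1757


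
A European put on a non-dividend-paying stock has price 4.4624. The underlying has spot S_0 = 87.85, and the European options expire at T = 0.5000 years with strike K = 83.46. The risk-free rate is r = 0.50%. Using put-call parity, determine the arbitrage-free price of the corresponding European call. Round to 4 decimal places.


Put-call parity: C - P = S_0 * exp(-qT) - K * exp(-rT).
S_0 * exp(-qT) = 87.8500 * 1.00000000 = 87.85000000
K * exp(-rT) = 83.4600 * 0.99750312 = 83.25161060
C = P + S*exp(-qT) - K*exp(-rT)
C = 4.4624 + 87.85000000 - 83.25161060 = 9.0608

Answer: Call price = 9.0608


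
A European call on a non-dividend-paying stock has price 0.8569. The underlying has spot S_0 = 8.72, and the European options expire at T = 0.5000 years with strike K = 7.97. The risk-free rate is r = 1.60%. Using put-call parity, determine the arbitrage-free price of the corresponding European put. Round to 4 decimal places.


Answer: Put price = 0.0434

Derivation:
Put-call parity: C - P = S_0 * exp(-qT) - K * exp(-rT).
S_0 * exp(-qT) = 8.7200 * 1.00000000 = 8.72000000
K * exp(-rT) = 7.9700 * 0.99203191 = 7.90649436
P = C - S*exp(-qT) + K*exp(-rT)
P = 0.8569 - 8.72000000 + 7.90649436 = 0.0434


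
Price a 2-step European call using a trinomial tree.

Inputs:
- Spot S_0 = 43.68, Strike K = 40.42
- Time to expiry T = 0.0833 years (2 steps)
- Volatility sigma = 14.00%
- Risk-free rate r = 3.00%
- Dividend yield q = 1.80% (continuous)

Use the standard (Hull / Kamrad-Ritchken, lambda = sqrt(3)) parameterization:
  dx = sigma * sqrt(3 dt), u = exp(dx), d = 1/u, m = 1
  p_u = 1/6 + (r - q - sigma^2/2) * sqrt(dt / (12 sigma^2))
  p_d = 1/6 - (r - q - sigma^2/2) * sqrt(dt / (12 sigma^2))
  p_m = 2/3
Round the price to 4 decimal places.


Answer: Price = V(0,0) = 3.3189

Derivation:
dt = T/N = 0.041650; dx = sigma*sqrt(3*dt) = 0.049488
u = exp(dx) = 1.050733; d = 1/u = 0.951717
p_u = 0.167592, p_m = 0.666667, p_d = 0.165741
Discount per step: exp(-r*dt) = 0.998751
Stock lattice S(k, j) with j the centered position index:
  k=0: S(0,+0) = 43.6800
  k=1: S(1,-1) = 41.5710; S(1,+0) = 43.6800; S(1,+1) = 45.8960
  k=2: S(2,-2) = 39.5638; S(2,-1) = 41.5710; S(2,+0) = 43.6800; S(2,+1) = 45.8960; S(2,+2) = 48.2244
Terminal payoffs V(N, j) = max(S_T - K, 0):
  V(2,-2) = 0.000000; V(2,-1) = 1.150998; V(2,+0) = 3.260000; V(2,+1) = 5.475997; V(2,+2) = 7.804417
Backward induction: V(k, j) = exp(-r*dt) * [p_u * V(k+1, j+1) + p_m * V(k+1, j) + p_d * V(k+1, j-1)]
  V(1,-1) = exp(-r*dt) * [p_u*3.260000 + p_m*1.150998 + p_d*0.000000] = 1.312043
  V(1,+0) = exp(-r*dt) * [p_u*5.475997 + p_m*3.260000 + p_d*1.150998] = 3.277738
  V(1,+1) = exp(-r*dt) * [p_u*7.804417 + p_m*5.475997 + p_d*3.260000] = 5.492075
  V(0,+0) = exp(-r*dt) * [p_u*5.492075 + p_m*3.277738 + p_d*1.312043] = 3.318899


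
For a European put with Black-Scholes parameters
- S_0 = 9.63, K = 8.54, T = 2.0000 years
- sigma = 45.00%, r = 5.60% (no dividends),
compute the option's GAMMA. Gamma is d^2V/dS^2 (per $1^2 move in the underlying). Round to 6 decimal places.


d1 = 0.6829429280; d2 = 0.0465468250
phi(d1) = 0.3159586101; exp(-qT) = 1.0000000000; exp(-rT) = 0.8940442575
Gamma = exp(-qT) * phi(d1) / (S * sigma * sqrt(T)) = 1.0000000000 * 0.3159586101 / (9.6300 * 0.4500 * 1.4142135624) = 0.051556

Answer: Gamma = 0.051556


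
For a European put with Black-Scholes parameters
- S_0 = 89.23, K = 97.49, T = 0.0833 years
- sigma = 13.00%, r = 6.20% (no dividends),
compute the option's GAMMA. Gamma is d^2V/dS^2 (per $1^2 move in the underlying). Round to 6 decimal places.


d1 = -2.2031834294; d2 = -2.2407036906
phi(d1) = 0.0352268344; exp(-qT) = 1.0000000000; exp(-rT) = 0.9948487136
Gamma = exp(-qT) * phi(d1) / (S * sigma * sqrt(T)) = 1.0000000000 * 0.0352268344 / (89.2300 * 0.1300 * 0.2886173938) = 0.010522

Answer: Gamma = 0.010522


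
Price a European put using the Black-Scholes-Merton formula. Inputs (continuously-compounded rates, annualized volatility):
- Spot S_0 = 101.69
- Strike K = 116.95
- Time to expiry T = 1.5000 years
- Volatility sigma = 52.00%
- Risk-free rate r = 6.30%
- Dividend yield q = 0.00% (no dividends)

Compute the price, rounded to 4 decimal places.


d1 = (ln(S/K) + (r - q + 0.5*sigma^2) * T) / (sigma * sqrt(T)) = 0.24727674
d2 = d1 - sigma * sqrt(T) = -0.38959059
exp(-rT) = 0.90982773; exp(-qT) = 1.00000000
P = K * exp(-rT) * N(-d2) - S_0 * exp(-qT) * N(-d1)
N(-d1) = 0.40234703; N(-d2) = 0.65158035
P = 116.9500 * 0.90982773 * 0.65158035 - 101.6900 * 1.00000000 * 0.40234703 = 28.4163

Answer: Price = 28.4163


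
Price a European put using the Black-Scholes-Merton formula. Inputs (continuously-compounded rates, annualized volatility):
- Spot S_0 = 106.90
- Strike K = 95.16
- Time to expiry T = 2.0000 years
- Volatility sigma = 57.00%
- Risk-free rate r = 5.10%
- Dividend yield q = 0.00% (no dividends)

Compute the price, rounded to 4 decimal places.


Answer: Price = 20.7401

Derivation:
d1 = (ln(S/K) + (r - q + 0.5*sigma^2) * T) / (sigma * sqrt(T)) = 0.67390270
d2 = d1 - sigma * sqrt(T) = -0.13219903
exp(-rT) = 0.90302955; exp(-qT) = 1.00000000
P = K * exp(-rT) * N(-d2) - S_0 * exp(-qT) * N(-d1)
N(-d1) = 0.25018659; N(-d2) = 0.55258657
P = 95.1600 * 0.90302955 * 0.55258657 - 106.9000 * 1.00000000 * 0.25018659 = 20.7401


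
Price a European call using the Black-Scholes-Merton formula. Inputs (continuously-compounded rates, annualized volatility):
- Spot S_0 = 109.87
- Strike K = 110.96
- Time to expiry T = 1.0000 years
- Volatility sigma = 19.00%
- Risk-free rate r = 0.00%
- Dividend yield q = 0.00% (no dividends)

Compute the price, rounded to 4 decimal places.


Answer: Price = 7.8230

Derivation:
d1 = (ln(S/K) + (r - q + 0.5*sigma^2) * T) / (sigma * sqrt(T)) = 0.04304249
d2 = d1 - sigma * sqrt(T) = -0.14695751
exp(-rT) = 1.00000000; exp(-qT) = 1.00000000
C = S_0 * exp(-qT) * N(d1) - K * exp(-rT) * N(d2)
N(d1) = 0.51716617; N(d2) = 0.44158278
C = 109.8700 * 1.00000000 * 0.51716617 - 110.9600 * 1.00000000 * 0.44158278 = 7.8230


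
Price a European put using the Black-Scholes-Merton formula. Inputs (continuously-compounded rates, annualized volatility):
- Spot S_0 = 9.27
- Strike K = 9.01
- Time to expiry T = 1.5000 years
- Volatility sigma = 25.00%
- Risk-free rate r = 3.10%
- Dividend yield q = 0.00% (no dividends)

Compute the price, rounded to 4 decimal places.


Answer: Price = 0.7847

Derivation:
d1 = (ln(S/K) + (r - q + 0.5*sigma^2) * T) / (sigma * sqrt(T)) = 0.39787326
d2 = d1 - sigma * sqrt(T) = 0.09168704
exp(-rT) = 0.95456456; exp(-qT) = 1.00000000
P = K * exp(-rT) * N(-d2) - S_0 * exp(-qT) * N(-d1)
N(-d1) = 0.34536181; N(-d2) = 0.46347335
P = 9.0100 * 0.95456456 * 0.46347335 - 9.2700 * 1.00000000 * 0.34536181 = 0.7847


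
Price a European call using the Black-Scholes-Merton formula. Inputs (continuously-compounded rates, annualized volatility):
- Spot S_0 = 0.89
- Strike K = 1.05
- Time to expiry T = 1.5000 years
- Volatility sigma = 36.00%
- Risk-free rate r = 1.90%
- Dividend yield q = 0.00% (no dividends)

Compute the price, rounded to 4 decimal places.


Answer: Price = 0.1092

Derivation:
d1 = (ln(S/K) + (r - q + 0.5*sigma^2) * T) / (sigma * sqrt(T)) = -0.08986901
d2 = d1 - sigma * sqrt(T) = -0.53077717
exp(-rT) = 0.97190229; exp(-qT) = 1.00000000
C = S_0 * exp(-qT) * N(d1) - K * exp(-rT) * N(d2)
N(d1) = 0.46419565; N(d2) = 0.29778660
C = 0.8900 * 1.00000000 * 0.46419565 - 1.0500 * 0.97190229 * 0.29778660 = 0.1092


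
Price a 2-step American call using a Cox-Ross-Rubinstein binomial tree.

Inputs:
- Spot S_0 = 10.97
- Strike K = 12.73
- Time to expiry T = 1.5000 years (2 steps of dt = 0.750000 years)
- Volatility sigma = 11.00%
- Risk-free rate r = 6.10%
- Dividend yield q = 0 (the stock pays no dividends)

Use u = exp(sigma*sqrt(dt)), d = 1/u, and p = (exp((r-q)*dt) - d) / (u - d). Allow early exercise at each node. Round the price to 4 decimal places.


Answer: Price = V(0,0) = 0.2577

Derivation:
dt = T/N = 0.750000
u = exp(sigma*sqrt(dt)) = 1.099948; d = 1/u = 0.909134
p = (exp((r-q)*dt) - d) / (u - d) = 0.721534
Discount per step: exp(-r*dt) = 0.955281
Stock lattice S(k, i) with i counting down-moves:
  k=0: S(0,0) = 10.9700
  k=1: S(1,0) = 12.0664; S(1,1) = 9.9732
  k=2: S(2,0) = 13.2724; S(2,1) = 10.9700; S(2,2) = 9.0670
Terminal payoffs V(N, i) = max(S_T - K, 0):
  V(2,0) = 0.542442; V(2,1) = 0.000000; V(2,2) = 0.000000
Backward induction: V(k, i) = exp(-r*dt) * [p * V(k+1, i) + (1-p) * V(k+1, i+1)]; then take max(V_cont, immediate exercise) for American.
  V(1,0) = exp(-r*dt) * [p*0.542442 + (1-p)*0.000000] = 0.373888; exercise = 0.000000; V(1,0) = max -> 0.373888
  V(1,1) = exp(-r*dt) * [p*0.000000 + (1-p)*0.000000] = 0.000000; exercise = 0.000000; V(1,1) = max -> 0.000000
  V(0,0) = exp(-r*dt) * [p*0.373888 + (1-p)*0.000000] = 0.257709; exercise = 0.000000; V(0,0) = max -> 0.257709


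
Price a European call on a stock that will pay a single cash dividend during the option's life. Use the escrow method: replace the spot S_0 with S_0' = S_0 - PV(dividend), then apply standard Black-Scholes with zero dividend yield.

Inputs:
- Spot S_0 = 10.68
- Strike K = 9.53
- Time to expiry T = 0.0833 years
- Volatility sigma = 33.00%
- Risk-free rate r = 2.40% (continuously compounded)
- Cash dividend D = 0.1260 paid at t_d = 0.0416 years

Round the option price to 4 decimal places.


PV(D) = D * exp(-r * t_d) = 0.1260 * 0.99900210 = 0.12587426
S_0' = S_0 - PV(D) = 10.6800 - 0.12587426 = 10.55412574
d1 = (ln(S_0'/K) + (r + sigma^2/2)*T) / (sigma*sqrt(T)) = 1.14030608
d2 = d1 - sigma*sqrt(T) = 1.04506234
exp(-rT) = 0.99800280
N(d1) = 0.87292060; N(d2) = 0.85200292
C = S_0' * N(d1) - K * exp(-rT) * N(d2) = 10.55412574 * 0.87292060 - 9.5300 * 0.99800280 * 0.85200292 = 1.1095

Answer: Price = 1.1095


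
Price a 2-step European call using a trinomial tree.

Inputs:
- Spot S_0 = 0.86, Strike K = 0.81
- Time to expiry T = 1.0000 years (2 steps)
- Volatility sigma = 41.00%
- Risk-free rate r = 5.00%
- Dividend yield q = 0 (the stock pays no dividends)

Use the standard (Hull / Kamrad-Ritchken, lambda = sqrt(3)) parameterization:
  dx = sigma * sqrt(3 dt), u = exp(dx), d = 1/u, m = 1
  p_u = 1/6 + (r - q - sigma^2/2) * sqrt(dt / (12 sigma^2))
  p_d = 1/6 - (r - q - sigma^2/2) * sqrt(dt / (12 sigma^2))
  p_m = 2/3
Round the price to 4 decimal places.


dt = T/N = 0.500000; dx = sigma*sqrt(3*dt) = 0.502145
u = exp(dx) = 1.652262; d = 1/u = 0.605231
p_u = 0.149714, p_m = 0.666667, p_d = 0.183619
Discount per step: exp(-r*dt) = 0.975310
Stock lattice S(k, j) with j the centered position index:
  k=0: S(0,+0) = 0.8600
  k=1: S(1,-1) = 0.5205; S(1,+0) = 0.8600; S(1,+1) = 1.4209
  k=2: S(2,-2) = 0.3150; S(2,-1) = 0.5205; S(2,+0) = 0.8600; S(2,+1) = 1.4209; S(2,+2) = 2.3478
Terminal payoffs V(N, j) = max(S_T - K, 0):
  V(2,-2) = 0.000000; V(2,-1) = 0.000000; V(2,+0) = 0.050000; V(2,+1) = 0.610946; V(2,+2) = 1.537775
Backward induction: V(k, j) = exp(-r*dt) * [p_u * V(k+1, j+1) + p_m * V(k+1, j) + p_d * V(k+1, j-1)]
  V(1,-1) = exp(-r*dt) * [p_u*0.050000 + p_m*0.000000 + p_d*0.000000] = 0.007301
  V(1,+0) = exp(-r*dt) * [p_u*0.610946 + p_m*0.050000 + p_d*0.000000] = 0.121719
  V(1,+1) = exp(-r*dt) * [p_u*1.537775 + p_m*0.610946 + p_d*0.050000] = 0.630738
  V(0,+0) = exp(-r*dt) * [p_u*0.630738 + p_m*0.121719 + p_d*0.007301] = 0.172549

Answer: Price = V(0,0) = 0.1725


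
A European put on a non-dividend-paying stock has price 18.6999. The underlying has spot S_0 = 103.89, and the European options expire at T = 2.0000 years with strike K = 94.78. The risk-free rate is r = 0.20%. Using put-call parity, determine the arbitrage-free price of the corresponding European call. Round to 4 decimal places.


Put-call parity: C - P = S_0 * exp(-qT) - K * exp(-rT).
S_0 * exp(-qT) = 103.8900 * 1.00000000 = 103.89000000
K * exp(-rT) = 94.7800 * 0.99600799 = 94.40163723
C = P + S*exp(-qT) - K*exp(-rT)
C = 18.6999 + 103.89000000 - 94.40163723 = 28.1883

Answer: Call price = 28.1883


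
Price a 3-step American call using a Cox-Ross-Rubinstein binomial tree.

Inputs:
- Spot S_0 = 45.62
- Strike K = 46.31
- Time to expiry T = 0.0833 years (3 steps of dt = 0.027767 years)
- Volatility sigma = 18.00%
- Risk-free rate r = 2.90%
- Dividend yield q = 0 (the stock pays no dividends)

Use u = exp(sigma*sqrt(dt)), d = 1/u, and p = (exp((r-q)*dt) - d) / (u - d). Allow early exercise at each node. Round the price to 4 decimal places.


Answer: Price = V(0,0) = 0.7303

Derivation:
dt = T/N = 0.027767
u = exp(sigma*sqrt(dt)) = 1.030448; d = 1/u = 0.970451
p = (exp((r-q)*dt) - d) / (u - d) = 0.505929
Discount per step: exp(-r*dt) = 0.999195
Stock lattice S(k, i) with i counting down-moves:
  k=0: S(0,0) = 45.6200
  k=1: S(1,0) = 47.0091; S(1,1) = 44.2720
  k=2: S(2,0) = 48.4404; S(2,1) = 45.6200; S(2,2) = 42.9638
  k=3: S(3,0) = 49.9153; S(3,1) = 47.0091; S(3,2) = 44.2720; S(3,3) = 41.6943
Terminal payoffs V(N, i) = max(S_T - K, 0):
  V(3,0) = 3.605332; V(3,1) = 0.699054; V(3,2) = 0.000000; V(3,3) = 0.000000
Backward induction: V(k, i) = exp(-r*dt) * [p * V(k+1, i) + (1-p) * V(k+1, i+1)]; then take max(V_cont, immediate exercise) for American.
  V(2,0) = exp(-r*dt) * [p*3.605332 + (1-p)*0.699054] = 2.167677; exercise = 2.130402; V(2,0) = max -> 2.167677
  V(2,1) = exp(-r*dt) * [p*0.699054 + (1-p)*0.000000] = 0.353387; exercise = 0.000000; V(2,1) = max -> 0.353387
  V(2,2) = exp(-r*dt) * [p*0.000000 + (1-p)*0.000000] = 0.000000; exercise = 0.000000; V(2,2) = max -> 0.000000
  V(1,0) = exp(-r*dt) * [p*2.167677 + (1-p)*0.353387] = 1.270265; exercise = 0.699054; V(1,0) = max -> 1.270265
  V(1,1) = exp(-r*dt) * [p*0.353387 + (1-p)*0.000000] = 0.178645; exercise = 0.000000; V(1,1) = max -> 0.178645
  V(0,0) = exp(-r*dt) * [p*1.270265 + (1-p)*0.178645] = 0.730338; exercise = 0.000000; V(0,0) = max -> 0.730338


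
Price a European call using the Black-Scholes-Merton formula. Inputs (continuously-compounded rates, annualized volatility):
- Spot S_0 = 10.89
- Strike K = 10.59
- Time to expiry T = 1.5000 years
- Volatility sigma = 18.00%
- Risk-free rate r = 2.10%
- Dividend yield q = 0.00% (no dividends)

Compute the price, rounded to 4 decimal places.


d1 = (ln(S/K) + (r - q + 0.5*sigma^2) * T) / (sigma * sqrt(T)) = 0.37982866
d2 = d1 - sigma * sqrt(T) = 0.15937459
exp(-rT) = 0.96899096; exp(-qT) = 1.00000000
C = S_0 * exp(-qT) * N(d1) - K * exp(-rT) * N(d2)
N(d1) = 0.64796370; N(d2) = 0.56331312
C = 10.8900 * 1.00000000 * 0.64796370 - 10.5900 * 0.96899096 * 0.56331312 = 1.2758

Answer: Price = 1.2758


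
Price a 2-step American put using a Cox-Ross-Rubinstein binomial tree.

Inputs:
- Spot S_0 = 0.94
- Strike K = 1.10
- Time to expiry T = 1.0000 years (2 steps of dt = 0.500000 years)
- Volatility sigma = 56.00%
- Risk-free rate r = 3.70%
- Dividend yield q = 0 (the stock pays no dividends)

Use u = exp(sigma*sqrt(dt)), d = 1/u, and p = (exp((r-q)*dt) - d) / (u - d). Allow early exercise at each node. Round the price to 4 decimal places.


dt = T/N = 0.500000
u = exp(sigma*sqrt(dt)) = 1.485839; d = 1/u = 0.673020
p = (exp((r-q)*dt) - d) / (u - d) = 0.425251
Discount per step: exp(-r*dt) = 0.981670
Stock lattice S(k, i) with i counting down-moves:
  k=0: S(0,0) = 0.9400
  k=1: S(1,0) = 1.3967; S(1,1) = 0.6326
  k=2: S(2,0) = 2.0753; S(2,1) = 0.9400; S(2,2) = 0.4258
Terminal payoffs V(N, i) = max(K - S_T, 0):
  V(2,0) = 0.000000; V(2,1) = 0.160000; V(2,2) = 0.674221
Backward induction: V(k, i) = exp(-r*dt) * [p * V(k+1, i) + (1-p) * V(k+1, i+1)]; then take max(V_cont, immediate exercise) for American.
  V(1,0) = exp(-r*dt) * [p*0.000000 + (1-p)*0.160000] = 0.090274; exercise = 0.000000; V(1,0) = max -> 0.090274
  V(1,1) = exp(-r*dt) * [p*0.160000 + (1-p)*0.674221] = 0.447198; exercise = 0.467361; V(1,1) = max -> 0.467361
  V(0,0) = exp(-r*dt) * [p*0.090274 + (1-p)*0.467361] = 0.301377; exercise = 0.160000; V(0,0) = max -> 0.301377

Answer: Price = V(0,0) = 0.3014


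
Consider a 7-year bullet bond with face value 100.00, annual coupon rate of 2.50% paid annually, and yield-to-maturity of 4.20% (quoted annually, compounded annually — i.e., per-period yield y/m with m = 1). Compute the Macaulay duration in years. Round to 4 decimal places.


Coupon per period c = face * coupon_rate / m = 2.500000
Periods per year m = 1; per-period yield y/m = 0.042000
Number of cashflows N = 7
Cashflows (t years, CF_t, discount factor 1/(1+y/m)^(m*t), PV):
  t = 1.0000: CF_t = 2.500000, DF = 0.959693, PV = 2.399232
  t = 2.0000: CF_t = 2.500000, DF = 0.921010, PV = 2.302526
  t = 3.0000: CF_t = 2.500000, DF = 0.883887, PV = 2.209718
  t = 4.0000: CF_t = 2.500000, DF = 0.848260, PV = 2.120651
  t = 5.0000: CF_t = 2.500000, DF = 0.814069, PV = 2.035173
  t = 6.0000: CF_t = 2.500000, DF = 0.781257, PV = 1.953141
  t = 7.0000: CF_t = 102.500000, DF = 0.749766, PV = 76.851055
Price P = sum_t PV_t = 89.871497
Macaulay numerator sum_t t * PV_t:
  t * PV_t at t = 1.0000: 2.399232
  t * PV_t at t = 2.0000: 4.605052
  t * PV_t at t = 3.0000: 6.629154
  t * PV_t at t = 4.0000: 8.482603
  t * PV_t at t = 5.0000: 10.175867
  t * PV_t at t = 6.0000: 11.718849
  t * PV_t at t = 7.0000: 537.957384
Macaulay duration D = (sum_t t * PV_t) / P = 581.968140 / 89.871497 = 6.475559

Answer: Macaulay duration = 6.4756 years


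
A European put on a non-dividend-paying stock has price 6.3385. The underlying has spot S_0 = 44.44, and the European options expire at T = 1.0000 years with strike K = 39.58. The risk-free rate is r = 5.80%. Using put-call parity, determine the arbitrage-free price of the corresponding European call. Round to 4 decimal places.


Answer: Call price = 13.4288

Derivation:
Put-call parity: C - P = S_0 * exp(-qT) - K * exp(-rT).
S_0 * exp(-qT) = 44.4400 * 1.00000000 = 44.44000000
K * exp(-rT) = 39.5800 * 0.94364995 = 37.34966492
C = P + S*exp(-qT) - K*exp(-rT)
C = 6.3385 + 44.44000000 - 37.34966492 = 13.4288


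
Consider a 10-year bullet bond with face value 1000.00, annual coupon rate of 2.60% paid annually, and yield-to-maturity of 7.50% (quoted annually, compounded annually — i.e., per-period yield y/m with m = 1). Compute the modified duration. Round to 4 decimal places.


Coupon per period c = face * coupon_rate / m = 26.000000
Periods per year m = 1; per-period yield y/m = 0.075000
Number of cashflows N = 10
Cashflows (t years, CF_t, discount factor 1/(1+y/m)^(m*t), PV):
  t = 1.0000: CF_t = 26.000000, DF = 0.930233, PV = 24.186047
  t = 2.0000: CF_t = 26.000000, DF = 0.865333, PV = 22.498648
  t = 3.0000: CF_t = 26.000000, DF = 0.804961, PV = 20.928975
  t = 4.0000: CF_t = 26.000000, DF = 0.748801, PV = 19.468814
  t = 5.0000: CF_t = 26.000000, DF = 0.696559, PV = 18.110524
  t = 6.0000: CF_t = 26.000000, DF = 0.647962, PV = 16.846999
  t = 7.0000: CF_t = 26.000000, DF = 0.602755, PV = 15.671627
  t = 8.0000: CF_t = 26.000000, DF = 0.560702, PV = 14.578258
  t = 9.0000: CF_t = 26.000000, DF = 0.521583, PV = 13.561170
  t = 10.0000: CF_t = 1026.000000, DF = 0.485194, PV = 497.808970
Price P = sum_t PV_t = 663.660033
First compute Macaulay numerator sum_t t * PV_t:
  t * PV_t at t = 1.0000: 24.186047
  t * PV_t at t = 2.0000: 44.997296
  t * PV_t at t = 3.0000: 62.786924
  t * PV_t at t = 4.0000: 77.875255
  t * PV_t at t = 5.0000: 90.552622
  t * PV_t at t = 6.0000: 101.081997
  t * PV_t at t = 7.0000: 109.701392
  t * PV_t at t = 8.0000: 116.626065
  t * PV_t at t = 9.0000: 122.050533
  t * PV_t at t = 10.0000: 4978.089704
Macaulay duration D = 5727.947834 / 663.660033 = 8.630846
Modified duration = D / (1 + y/m) = 8.630846 / (1 + 0.075000) = 8.028694

Answer: Modified duration = 8.0287


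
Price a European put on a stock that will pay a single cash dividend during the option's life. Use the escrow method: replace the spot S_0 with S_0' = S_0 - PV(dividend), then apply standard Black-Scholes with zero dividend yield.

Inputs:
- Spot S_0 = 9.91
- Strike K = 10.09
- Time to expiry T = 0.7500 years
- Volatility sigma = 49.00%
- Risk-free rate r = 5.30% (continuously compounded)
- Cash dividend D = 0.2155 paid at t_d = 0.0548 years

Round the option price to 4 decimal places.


PV(D) = D * exp(-r * t_d) = 0.2155 * 0.99709981 = 0.21487501
S_0' = S_0 - PV(D) = 9.9100 - 0.21487501 = 9.69512499
d1 = (ln(S_0'/K) + (r + sigma^2/2)*T) / (sigma*sqrt(T)) = 0.21177172
d2 = d1 - sigma*sqrt(T) = -0.21258073
exp(-rT) = 0.96102967
N(-d1) = 0.41614257; N(-d2) = 0.58417300
P = K * exp(-rT) * N(-d2) - S_0' * N(-d1) = 10.0900 * 0.96102967 * 0.58417300 - 9.69512499 * 0.41614257 = 1.6300

Answer: Price = 1.6300


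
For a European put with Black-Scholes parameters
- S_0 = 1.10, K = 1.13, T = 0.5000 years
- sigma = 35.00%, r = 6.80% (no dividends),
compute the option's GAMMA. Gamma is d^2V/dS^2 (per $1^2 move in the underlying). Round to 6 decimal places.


Answer: Gamma = 1.448508

Derivation:
d1 = 0.1524019046; d2 = -0.0950854688
phi(d1) = 0.3943360938; exp(-qT) = 1.0000000000; exp(-rT) = 0.9665715046
Gamma = exp(-qT) * phi(d1) / (S * sigma * sqrt(T)) = 1.0000000000 * 0.3943360938 / (1.1000 * 0.3500 * 0.7071067812) = 1.448508


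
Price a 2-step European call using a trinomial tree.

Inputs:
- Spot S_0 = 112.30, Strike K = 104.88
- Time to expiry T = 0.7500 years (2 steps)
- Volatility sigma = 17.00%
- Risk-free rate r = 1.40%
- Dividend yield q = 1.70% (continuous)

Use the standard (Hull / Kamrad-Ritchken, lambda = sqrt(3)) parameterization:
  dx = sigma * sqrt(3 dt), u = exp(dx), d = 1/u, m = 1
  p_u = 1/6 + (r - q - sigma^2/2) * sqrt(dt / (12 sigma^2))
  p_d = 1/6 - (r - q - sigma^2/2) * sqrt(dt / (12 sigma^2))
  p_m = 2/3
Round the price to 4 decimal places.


dt = T/N = 0.375000; dx = sigma*sqrt(3*dt) = 0.180312
u = exp(dx) = 1.197591; d = 1/u = 0.835009
p_u = 0.148521, p_m = 0.666667, p_d = 0.184812
Discount per step: exp(-r*dt) = 0.994764
Stock lattice S(k, j) with j the centered position index:
  k=0: S(0,+0) = 112.3000
  k=1: S(1,-1) = 93.7716; S(1,+0) = 112.3000; S(1,+1) = 134.4895
  k=2: S(2,-2) = 78.3001; S(2,-1) = 93.7716; S(2,+0) = 112.3000; S(2,+1) = 134.4895; S(2,+2) = 161.0634
Terminal payoffs V(N, j) = max(S_T - K, 0):
  V(2,-2) = 0.000000; V(2,-1) = 0.000000; V(2,+0) = 7.420000; V(2,+1) = 29.609495; V(2,+2) = 56.183439
Backward induction: V(k, j) = exp(-r*dt) * [p_u * V(k+1, j+1) + p_m * V(k+1, j) + p_d * V(k+1, j-1)]
  V(1,-1) = exp(-r*dt) * [p_u*7.420000 + p_m*0.000000 + p_d*0.000000] = 1.096256
  V(1,+0) = exp(-r*dt) * [p_u*29.609495 + p_m*7.420000 + p_d*0.000000] = 9.295371
  V(1,+1) = exp(-r*dt) * [p_u*56.183439 + p_m*29.609495 + p_d*7.420000] = 29.301159
  V(0,+0) = exp(-r*dt) * [p_u*29.301159 + p_m*9.295371 + p_d*1.096256] = 10.695058

Answer: Price = V(0,0) = 10.6951


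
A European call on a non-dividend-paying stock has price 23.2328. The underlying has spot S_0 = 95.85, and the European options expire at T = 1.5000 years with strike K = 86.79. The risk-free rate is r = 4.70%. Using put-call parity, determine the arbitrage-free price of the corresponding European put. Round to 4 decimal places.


Answer: Put price = 8.2648

Derivation:
Put-call parity: C - P = S_0 * exp(-qT) - K * exp(-rT).
S_0 * exp(-qT) = 95.8500 * 1.00000000 = 95.85000000
K * exp(-rT) = 86.7900 * 0.93192774 = 80.88200851
P = C - S*exp(-qT) + K*exp(-rT)
P = 23.2328 - 95.85000000 + 80.88200851 = 8.2648


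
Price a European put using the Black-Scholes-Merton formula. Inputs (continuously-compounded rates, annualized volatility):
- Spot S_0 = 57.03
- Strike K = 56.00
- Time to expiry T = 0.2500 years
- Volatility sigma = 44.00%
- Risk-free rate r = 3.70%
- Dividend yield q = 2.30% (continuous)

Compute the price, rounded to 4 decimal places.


d1 = (ln(S/K) + (r - q + 0.5*sigma^2) * T) / (sigma * sqrt(T)) = 0.20875343
d2 = d1 - sigma * sqrt(T) = -0.01124657
exp(-rT) = 0.99079265; exp(-qT) = 0.99426650
P = K * exp(-rT) * N(-d2) - S_0 * exp(-qT) * N(-d1)
N(-d1) = 0.41732036; N(-d2) = 0.50448664
P = 56.0000 * 0.99079265 * 0.50448664 - 57.0300 * 0.99426650 * 0.41732036 = 4.3278

Answer: Price = 4.3278


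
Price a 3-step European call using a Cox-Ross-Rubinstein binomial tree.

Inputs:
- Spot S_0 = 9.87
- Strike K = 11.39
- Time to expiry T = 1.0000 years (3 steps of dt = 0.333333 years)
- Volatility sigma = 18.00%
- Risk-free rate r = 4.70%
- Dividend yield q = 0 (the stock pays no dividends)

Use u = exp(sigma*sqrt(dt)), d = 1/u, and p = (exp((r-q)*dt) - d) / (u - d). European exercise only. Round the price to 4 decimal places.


Answer: Price = V(0,0) = 0.3317

Derivation:
dt = T/N = 0.333333
u = exp(sigma*sqrt(dt)) = 1.109515; d = 1/u = 0.901295
p = (exp((r-q)*dt) - d) / (u - d) = 0.549876
Discount per step: exp(-r*dt) = 0.984455
Stock lattice S(k, i) with i counting down-moves:
  k=0: S(0,0) = 9.8700
  k=1: S(1,0) = 10.9509; S(1,1) = 8.8958
  k=2: S(2,0) = 12.1502; S(2,1) = 9.8700; S(2,2) = 8.0177
  k=3: S(3,0) = 13.4808; S(3,1) = 10.9509; S(3,2) = 8.8958; S(3,3) = 7.2263
Terminal payoffs V(N, i) = max(S_T - K, 0):
  V(3,0) = 2.090834; V(3,1) = 0.000000; V(3,2) = 0.000000; V(3,3) = 0.000000
Backward induction: V(k, i) = exp(-r*dt) * [p * V(k+1, i) + (1-p) * V(k+1, i+1)].
  V(2,0) = exp(-r*dt) * [p*2.090834 + (1-p)*0.000000] = 1.131828
  V(2,1) = exp(-r*dt) * [p*0.000000 + (1-p)*0.000000] = 0.000000
  V(2,2) = exp(-r*dt) * [p*0.000000 + (1-p)*0.000000] = 0.000000
  V(1,0) = exp(-r*dt) * [p*1.131828 + (1-p)*0.000000] = 0.612690
  V(1,1) = exp(-r*dt) * [p*0.000000 + (1-p)*0.000000] = 0.000000
  V(0,0) = exp(-r*dt) * [p*0.612690 + (1-p)*0.000000] = 0.331667


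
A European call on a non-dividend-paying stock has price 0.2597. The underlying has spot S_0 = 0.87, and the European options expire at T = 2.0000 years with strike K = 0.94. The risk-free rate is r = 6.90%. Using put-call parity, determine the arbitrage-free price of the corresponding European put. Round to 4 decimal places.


Answer: Put price = 0.2085

Derivation:
Put-call parity: C - P = S_0 * exp(-qT) - K * exp(-rT).
S_0 * exp(-qT) = 0.8700 * 1.00000000 = 0.87000000
K * exp(-rT) = 0.9400 * 0.87109869 = 0.81883277
P = C - S*exp(-qT) + K*exp(-rT)
P = 0.2597 - 0.87000000 + 0.81883277 = 0.2085


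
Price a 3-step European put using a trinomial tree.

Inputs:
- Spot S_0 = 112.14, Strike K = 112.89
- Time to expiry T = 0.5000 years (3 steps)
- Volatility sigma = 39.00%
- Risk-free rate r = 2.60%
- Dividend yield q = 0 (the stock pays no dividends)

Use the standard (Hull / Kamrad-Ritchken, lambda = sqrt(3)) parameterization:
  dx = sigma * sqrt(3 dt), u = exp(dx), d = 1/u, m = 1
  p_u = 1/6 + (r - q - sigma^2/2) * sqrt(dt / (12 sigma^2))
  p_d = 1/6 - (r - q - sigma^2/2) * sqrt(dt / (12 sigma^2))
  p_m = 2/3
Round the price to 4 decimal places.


dt = T/N = 0.166667; dx = sigma*sqrt(3*dt) = 0.275772
u = exp(dx) = 1.317547; d = 1/u = 0.758986
p_u = 0.151542, p_m = 0.666667, p_d = 0.181791
Discount per step: exp(-r*dt) = 0.995676
Stock lattice S(k, j) with j the centered position index:
  k=0: S(0,+0) = 112.1400
  k=1: S(1,-1) = 85.1127; S(1,+0) = 112.1400; S(1,+1) = 147.7497
  k=2: S(2,-2) = 64.5994; S(2,-1) = 85.1127; S(2,+0) = 112.1400; S(2,+1) = 147.7497; S(2,+2) = 194.6672
  k=3: S(3,-3) = 49.0300; S(3,-2) = 64.5994; S(3,-1) = 85.1127; S(3,+0) = 112.1400; S(3,+1) = 147.7497; S(3,+2) = 194.6672; S(3,+3) = 256.4832
Terminal payoffs V(N, j) = max(K - S_T, 0):
  V(3,-3) = 63.859961; V(3,-2) = 48.290621; V(3,-1) = 27.777284; V(3,+0) = 0.750000; V(3,+1) = 0.000000; V(3,+2) = 0.000000; V(3,+3) = 0.000000
Backward induction: V(k, j) = exp(-r*dt) * [p_u * V(k+1, j+1) + p_m * V(k+1, j) + p_d * V(k+1, j-1)]
  V(2,-2) = exp(-r*dt) * [p_u*27.777284 + p_m*48.290621 + p_d*63.859961] = 47.804741
  V(2,-1) = exp(-r*dt) * [p_u*0.750000 + p_m*27.777284 + p_d*48.290621] = 27.292119
  V(2,+0) = exp(-r*dt) * [p_u*0.000000 + p_m*0.750000 + p_d*27.777284] = 5.525661
  V(2,+1) = exp(-r*dt) * [p_u*0.000000 + p_m*0.000000 + p_d*0.750000] = 0.135754
  V(2,+2) = exp(-r*dt) * [p_u*0.000000 + p_m*0.000000 + p_d*0.000000] = 0.000000
  V(1,-1) = exp(-r*dt) * [p_u*5.525661 + p_m*27.292119 + p_d*47.804741] = 27.602713
  V(1,+0) = exp(-r*dt) * [p_u*0.135754 + p_m*5.525661 + p_d*27.292119] = 8.628335
  V(1,+1) = exp(-r*dt) * [p_u*0.000000 + p_m*0.135754 + p_d*5.525661] = 1.090282
  V(0,+0) = exp(-r*dt) * [p_u*1.090282 + p_m*8.628335 + p_d*27.602713] = 10.888085

Answer: Price = V(0,0) = 10.8881
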